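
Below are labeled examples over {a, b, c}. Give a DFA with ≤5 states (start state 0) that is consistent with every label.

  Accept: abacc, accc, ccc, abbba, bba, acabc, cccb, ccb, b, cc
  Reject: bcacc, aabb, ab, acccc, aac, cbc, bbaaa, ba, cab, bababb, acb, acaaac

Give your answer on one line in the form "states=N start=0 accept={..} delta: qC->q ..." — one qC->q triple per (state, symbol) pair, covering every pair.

states=5 start=0 accept={0,1} delta: 0a->1 0b->1 0c->0 1a->2 1b->2 1c->3 2a->0 2b->1 2c->2 3a->4 3b->2 3c->4 4a->0 4b->0 4c->1

State merging on the prefix tree: take the shortest (then alphabetical) example prefix whose next move is undefined and point that move at state 0, else 1, else 2, ...; a target is out if some Accept/Reject pair would then sit in one state with the same input left (inseparable). If every existing state is out, open a new one.
a: 0a undefined. 0a->0: no, b/ab meet in 0 with "b" left. Open state 1: 0a->1.
b: 0b undefined. 0b->0: no, bba/ba meet in 1. 0b->1: ok.
c: 0c undefined. 0c->0: ok.
aa: 1a undefined. 1a->0: no, ccc/aac meet in 0. 1a->1: no, cccb/ba meet in 1. Open state 2: 1a->2.
ab: 1b undefined. 1b->0: no, ccc/ab meet in 0. 1b->1: no, abbba/ba meet in 2. 1b->2: ok.
ac: 1c undefined. 1c->0: no, accc/bcacc meet in 0. 1c->1: no, accc/acccc meet in 1. 1c->2: no, abacc/bcacc meet in 2 with "acc" left. Open state 3: 1c->3.
aab: 2b undefined. 2b->0: no, ccc/bababb meet in 0. 2b->1: ok.
aac: 2c undefined. 2c->0: no, ccc/aac meet in 0. 2c->1: no, cccb/aac meet in 1. 2c->2: ok.
aba: 2a undefined. 2a->0: ok.
aca: 3a undefined. 3a->0: no, abacc/bcacc meet in 0. 3a->1: no, abacc/acaaac meet in 0. 3a->2: no, acabc/cbc meet in 3. 3a->3: no, accc/bcacc meet in 3 with "cc" left. Open state 4: 3a->4.
acb: 3b undefined. 3b->0: no, abacc/acb meet in 0. 3b->1: no, cccb/acb meet in 1. 3b->2: ok.
acc: 3c undefined. 3c->0: no, abacc/acccc meet in 0. 3c->1: no, accc/cbc meet in 3. 3c->2: no, accc/aabb meet in 2. 3c->3: no, accc/acccc meet in 3. 3c->4: ok.
acaa: 4a undefined. 4a->0: ok.
acab: 4b undefined. 4b->0: ok.
accc: 4c undefined. 4c->0: no, abacc/bcacc meet in 0. 4c->1: ok.
All examples now run through 5 states with every (state, symbol) defined. Accept strings end in {0,1}, Reject strings end in {2,3}; accept={0,1}.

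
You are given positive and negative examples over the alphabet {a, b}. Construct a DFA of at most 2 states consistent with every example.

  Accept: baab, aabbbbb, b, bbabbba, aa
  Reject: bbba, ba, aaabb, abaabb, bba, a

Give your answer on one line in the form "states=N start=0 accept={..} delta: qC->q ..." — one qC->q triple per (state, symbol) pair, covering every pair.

states=2 start=0 accept={0} delta: 0a->1 0b->0 1a->0 1b->1

State merging on the prefix tree: take the shortest (then alphabetical) example prefix whose next move is undefined and point that move at state 0, else 1, else 2, ...; a target is out if some Accept/Reject pair would then sit in one state with the same input left (inseparable). If every existing state is out, open a new one.
a: 0a undefined. 0a->0: no, aa/a meet in 0. Open state 1: 0a->1.
b: 0b undefined. 0b->0: ok.
aa: 1a undefined. 1a->0: ok.
ab: 1b undefined. 1b->0: no, baab/aaabb meet in 0. 1b->1: ok.
All examples now run through 2 states with every (state, symbol) defined. Accept strings end in {0}, Reject strings end in {1}; accept={0}.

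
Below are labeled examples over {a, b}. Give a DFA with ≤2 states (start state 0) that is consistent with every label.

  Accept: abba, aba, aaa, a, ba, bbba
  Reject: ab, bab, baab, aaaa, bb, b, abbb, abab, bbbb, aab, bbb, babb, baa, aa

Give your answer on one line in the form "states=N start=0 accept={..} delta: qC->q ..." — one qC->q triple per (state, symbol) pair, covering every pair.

Fold the examples into a partial DFA from state 0: repeatedly fix the first undefined (state, symbol) met by the shortest-then-alphabetical prefix, trying targets in increasing order and rejecting any under which an Accept and a Reject string meet in one state with the same remainder; add a state when all current targets are rejected. Accepting states are where Accept strings end.
a: 0a undefined. 0a->0: no, aaa/aaaa meet in 0. Open state 1: 0a->1.
b: 0b undefined. 0b->0: ok.
aa: 1a undefined. 1a->0: ok.
ab: 1b undefined. 1b->0: ok.
All examples now run through 2 states with every (state, symbol) defined. Accept strings end in {1}, Reject strings end in {0}; accept={1}.

states=2 start=0 accept={1} delta: 0a->1 0b->0 1a->0 1b->0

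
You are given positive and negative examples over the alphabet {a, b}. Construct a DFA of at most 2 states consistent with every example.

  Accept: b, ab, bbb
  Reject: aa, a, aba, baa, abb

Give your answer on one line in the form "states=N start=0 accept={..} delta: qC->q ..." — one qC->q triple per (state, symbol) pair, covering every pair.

states=2 start=0 accept={1} delta: 0a->0 0b->1 1a->0 1b->0

State merging on the prefix tree: take the shortest (then alphabetical) example prefix whose next move is undefined and point that move at state 0, else 1, else 2, ...; a target is out if some Accept/Reject pair would then sit in one state with the same input left (inseparable). If every existing state is out, open a new one.
a: 0a undefined. 0a->0: ok.
b: 0b undefined. 0b->0: no, b/aa meet in 0. Open state 1: 0b->1.
ba: 1a undefined. 1a->0: ok.
bb: 1b undefined. 1b->0: ok.
All examples now run through 2 states with every (state, symbol) defined. Accept strings end in {1}, Reject strings end in {0}; accept={1}.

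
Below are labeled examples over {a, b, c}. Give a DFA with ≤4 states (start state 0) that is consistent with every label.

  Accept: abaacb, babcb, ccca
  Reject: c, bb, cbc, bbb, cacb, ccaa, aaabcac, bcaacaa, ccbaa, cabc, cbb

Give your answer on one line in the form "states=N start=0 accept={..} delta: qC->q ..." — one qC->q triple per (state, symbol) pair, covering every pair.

State merging on the prefix tree: take the shortest (then alphabetical) example prefix whose next move is undefined and point that move at state 0, else 1, else 2, ...; a target is out if some Accept/Reject pair would then sit in one state with the same input left (inseparable). If every existing state is out, open a new one.
a: 0a undefined. 0a->0: ok.
b: 0b undefined. 0b->0: ok.
c: 0c undefined. 0c->0: no, abaacb/c meet in 0. Open state 1: 0c->1.
ca: 1a undefined. 1a->0: no, abaacb/cacb meet in 1 with "b" left. 1a->1: ok.
cb: 1b undefined. 1b->0: no, abaacb/bb meet in 0. 1b->1: no, abaacb/c meet in 1. Open state 2: 1b->2.
cc: 1c undefined. 1c->0: no, ccca/c meet in 1. 1c->1: no, abaacb/cacb meet in 2. 1c->2: no, abaacb/aaabcac meet in 2. Open state 3: 1c->3.
cbb: 2b undefined. 2b->0: ok.
cbc: 2c undefined. 2c->0: ok.
cca: 3a undefined. 3a->0: ok.
ccb: 3b undefined. 3b->0: ok.
ccc: 3c undefined. 3c->0: no, ccca/bb meet in 0. 3c->1: no, ccca/c meet in 1. 3c->2: ok.
ccca: 2a undefined. 2a->0: no, ccca/bb meet in 0. 2a->1: no, ccca/c meet in 1. 2a->2: ok.
All examples now run through 4 states with every (state, symbol) defined. Accept strings end in {2}, Reject strings end in {0,1,3}; accept={2}.

states=4 start=0 accept={2} delta: 0a->0 0b->0 0c->1 1a->1 1b->2 1c->3 2a->2 2b->0 2c->0 3a->0 3b->0 3c->2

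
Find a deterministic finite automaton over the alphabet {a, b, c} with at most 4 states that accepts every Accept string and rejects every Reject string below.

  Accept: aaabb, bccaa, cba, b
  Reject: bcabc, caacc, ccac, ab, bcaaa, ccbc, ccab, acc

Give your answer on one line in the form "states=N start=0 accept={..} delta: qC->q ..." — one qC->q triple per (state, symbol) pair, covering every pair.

State merging on the prefix tree: take the shortest (then alphabetical) example prefix whose next move is undefined and point that move at state 0, else 1, else 2, ...; a target is out if some Accept/Reject pair would then sit in one state with the same input left (inseparable). If every existing state is out, open a new one.
a: 0a undefined. 0a->0: no, b/ab meet in 0 with "b" left. Open state 1: 0a->1.
b: 0b undefined. 0b->0: ok.
c: 0c undefined. 0c->0: no, b/ccbc meet in 0. 0c->1: ok.
aa: 1a undefined. 1a->0: no, b/bcaaa meet in 0. 1a->1: ok.
ab: 1b undefined. 1b->0: no, aaabb/ab meet in 0. 1b->1: no, aaabb/ab meet in 1. Open state 2: 1b->2.
ac: 1c undefined. 1c->0: no, bccaa/caacc meet in 1. 1c->1: no, bccaa/caacc meet in 1. 1c->2: ok.
acc: 2c undefined. 2c->0: no, b/bcabc meet in 0. 2c->1: ok.
cba: 2a undefined. 2a->0: no, bccaa/bcabc meet in 1. 2a->1: no, bccaa/bcabc meet in 1. 2a->2: no, aaabb/ccab meet in 2 with "b" left. Open state 3: 2a->3.
ccb: 2b undefined. 2b->0: ok.
ccab: 3b undefined. 3b->0: no, aaabb/ccab meet in 0. 3b->1: ok.
ccac: 3c undefined. 3c->0: no, aaabb/ccac meet in 0. 3c->1: ok.
bccaa: 3a undefined. 3a->0: ok.
All examples now run through 4 states with every (state, symbol) defined. Accept strings end in {0,3}, Reject strings end in {1,2}; accept={0,3}.

states=4 start=0 accept={0,3} delta: 0a->1 0b->0 0c->1 1a->1 1b->2 1c->2 2a->3 2b->0 2c->1 3a->0 3b->1 3c->1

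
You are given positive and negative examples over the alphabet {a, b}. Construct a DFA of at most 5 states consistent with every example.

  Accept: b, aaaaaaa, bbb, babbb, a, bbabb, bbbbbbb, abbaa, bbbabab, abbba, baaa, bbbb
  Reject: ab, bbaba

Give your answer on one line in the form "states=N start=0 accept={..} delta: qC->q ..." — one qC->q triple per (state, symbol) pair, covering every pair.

State merging on the prefix tree: take the shortest (then alphabetical) example prefix whose next move is undefined and point that move at state 0, else 1, else 2, ...; a target is out if some Accept/Reject pair would then sit in one state with the same input left (inseparable). If every existing state is out, open a new one.
a: 0a undefined. 0a->0: no, b/ab meet in 0 with "b" left. Open state 1: 0a->1.
b: 0b undefined. 0b->0: ok.
aa: 1a undefined. 1a->0: ok.
ab: 1b undefined. 1b->0: no, b/ab meet in 0. 1b->1: no, b/bbaba meet in 0. Open state 2: 1b->2.
abb: 2b undefined. 2b->0: ok.
bbaba: 2a undefined. 2a->0: no, b/bbaba meet in 0. 2a->1: no, aaaaaaa/bbaba meet in 1. 2a->2: ok.
All examples now run through 3 states with every (state, symbol) defined. Accept strings end in {0,1}, Reject strings end in {2}; accept={0,1}.

states=3 start=0 accept={0,1} delta: 0a->1 0b->0 1a->0 1b->2 2a->2 2b->0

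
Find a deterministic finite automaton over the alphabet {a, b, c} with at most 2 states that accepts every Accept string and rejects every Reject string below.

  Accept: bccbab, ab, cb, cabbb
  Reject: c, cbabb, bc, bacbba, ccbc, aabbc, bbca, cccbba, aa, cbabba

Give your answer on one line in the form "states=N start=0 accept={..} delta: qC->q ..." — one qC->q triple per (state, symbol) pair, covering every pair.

states=2 start=0 accept={1} delta: 0a->0 0b->1 0c->0 1a->0 1b->0 1c->0

State merging on the prefix tree: take the shortest (then alphabetical) example prefix whose next move is undefined and point that move at state 0, else 1, else 2, ...; a target is out if some Accept/Reject pair would then sit in one state with the same input left (inseparable). If every existing state is out, open a new one.
a: 0a undefined. 0a->0: ok.
b: 0b undefined. 0b->0: no, ab/aa meet in 0. Open state 1: 0b->1.
c: 0c undefined. 0c->0: ok.
ba: 1a undefined. 1a->0: ok.
bb: 1b undefined. 1b->0: ok.
bc: 1c undefined. 1c->0: ok.
All examples now run through 2 states with every (state, symbol) defined. Accept strings end in {1}, Reject strings end in {0}; accept={1}.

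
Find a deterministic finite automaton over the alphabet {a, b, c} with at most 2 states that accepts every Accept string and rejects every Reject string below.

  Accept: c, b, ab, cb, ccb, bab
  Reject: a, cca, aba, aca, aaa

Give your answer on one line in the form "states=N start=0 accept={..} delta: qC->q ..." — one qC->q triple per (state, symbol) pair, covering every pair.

Grow the machine one transition at a time. Run the examples from 0; the earliest place one falls off (shortest prefix, ties alphabetical) gets sent to the lowest-numbered state that keeps every Accept/Reject pair distinguishable — a pair clashes when both reach the same state with identical unread suffix — and to a fresh state only if none does.
a: 0a undefined. 0a->0: ok.
b: 0b undefined. 0b->0: no, b/a meet in 0. Open state 1: 0b->1.
c: 0c undefined. 0c->0: no, c/a meet in 0. 0c->1: ok.
ba: 1a undefined. 1a->0: ok.
cb: 1b undefined. 1b->0: no, cb/a meet in 0. 1b->1: ok.
cc: 1c undefined. 1c->0: ok.
All examples now run through 2 states with every (state, symbol) defined. Accept strings end in {1}, Reject strings end in {0}; accept={1}.

states=2 start=0 accept={1} delta: 0a->0 0b->1 0c->1 1a->0 1b->1 1c->0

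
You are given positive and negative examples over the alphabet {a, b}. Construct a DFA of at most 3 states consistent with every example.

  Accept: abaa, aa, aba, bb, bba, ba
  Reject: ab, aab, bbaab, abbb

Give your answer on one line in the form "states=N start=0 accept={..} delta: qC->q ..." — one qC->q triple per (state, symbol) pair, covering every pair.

states=2 start=0 accept={0} delta: 0a->0 0b->1 1a->0 1b->0

Grow the machine one transition at a time. Run the examples from 0; the earliest place one falls off (shortest prefix, ties alphabetical) gets sent to the lowest-numbered state that keeps every Accept/Reject pair distinguishable — a pair clashes when both reach the same state with identical unread suffix — and to a fresh state only if none does.
a: 0a undefined. 0a->0: ok.
b: 0b undefined. 0b->0: no, abaa/ab meet in 0. Open state 1: 0b->1.
ba: 1a undefined. 1a->0: ok.
bb: 1b undefined. 1b->0: ok.
All examples now run through 2 states with every (state, symbol) defined. Accept strings end in {0}, Reject strings end in {1}; accept={0}.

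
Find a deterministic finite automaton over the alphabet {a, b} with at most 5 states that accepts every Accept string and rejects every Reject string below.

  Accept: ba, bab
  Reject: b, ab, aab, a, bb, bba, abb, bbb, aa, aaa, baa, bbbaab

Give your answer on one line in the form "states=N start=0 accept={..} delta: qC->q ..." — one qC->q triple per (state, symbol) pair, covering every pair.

states=3 start=0 accept={2} delta: 0a->0 0b->1 1a->2 1b->0 2a->0 2b->2

State merging on the prefix tree: take the shortest (then alphabetical) example prefix whose next move is undefined and point that move at state 0, else 1, else 2, ...; a target is out if some Accept/Reject pair would then sit in one state with the same input left (inseparable). If every existing state is out, open a new one.
a: 0a undefined. 0a->0: ok.
b: 0b undefined. 0b->0: no, ba/b meet in 0. Open state 1: 0b->1.
ba: 1a undefined. 1a->0: no, ba/a meet in 0. 1a->1: no, ba/b meet in 1. Open state 2: 1a->2.
bb: 1b undefined. 1b->0: ok.
baa: 2a undefined. 2a->0: ok.
bab: 2b undefined. 2b->0: no, bab/a meet in 0. 2b->1: no, bab/b meet in 1. 2b->2: ok.
All examples now run through 3 states with every (state, symbol) defined. Accept strings end in {2}, Reject strings end in {0,1}; accept={2}.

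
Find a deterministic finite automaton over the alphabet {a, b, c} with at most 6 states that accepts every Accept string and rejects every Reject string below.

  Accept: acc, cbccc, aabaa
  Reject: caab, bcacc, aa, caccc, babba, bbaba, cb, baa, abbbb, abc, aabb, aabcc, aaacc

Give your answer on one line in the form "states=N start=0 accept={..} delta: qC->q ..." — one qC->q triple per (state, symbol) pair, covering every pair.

states=4 start=0 accept={3} delta: 0a->1 0b->0 0c->1 1a->2 1b->0 1c->2 2a->0 2b->3 2c->3 3a->3 3b->0 3c->0

Grow the machine one transition at a time. Run the examples from 0; the earliest place one falls off (shortest prefix, ties alphabetical) gets sent to the lowest-numbered state that keeps every Accept/Reject pair distinguishable — a pair clashes when both reach the same state with identical unread suffix — and to a fresh state only if none does.
a: 0a undefined. 0a->0: no, acc/aaacc meet in 0 with "cc" left. Open state 1: 0a->1.
b: 0b undefined. 0b->0: ok.
c: 0c undefined. 0c->0: no, acc/bcacc meet in 1 with "cc" left. 0c->1: ok.
aa: 1a undefined. 1a->0: no, acc/caccc meet in 1 with "cc" left. 1a->1: no, acc/bcacc meet in 1 with "cc" left. Open state 2: 1a->2.
ab: 1b undefined. 1b->0: ok.
ac: 1c undefined. 1c->0: no, acc/babba meet in 1. 1c->1: no, acc/babba meet in 1. 1c->2: ok.
aaa: 2a undefined. 2a->0: ok.
aab: 2b undefined. 2b->0: no, aabaa/aa meet in 2. 2b->1: no, acc/aabcc meet in 2 with "c" left. 2b->2: no, aabaa/babba meet in 1. Open state 3: 2b->3.
acc: 2c undefined. 2c->0: no, acc/caab meet in 0. 2c->1: no, acc/caccc meet in 1. 2c->2: no, acc/bcacc meet in 2. 2c->3: ok.
aaba: 3a undefined. 3a->0: no, aabaa/babba meet in 1. 3a->1: no, aabaa/aa meet in 2. 3a->2: no, aabaa/caab meet in 0. 3a->3: ok.
aabb: 3b undefined. 3b->0: ok.
aabc: 3c undefined. 3c->0: ok.
All examples now run through 4 states with every (state, symbol) defined. Accept strings end in {3}, Reject strings end in {0,1,2}; accept={3}.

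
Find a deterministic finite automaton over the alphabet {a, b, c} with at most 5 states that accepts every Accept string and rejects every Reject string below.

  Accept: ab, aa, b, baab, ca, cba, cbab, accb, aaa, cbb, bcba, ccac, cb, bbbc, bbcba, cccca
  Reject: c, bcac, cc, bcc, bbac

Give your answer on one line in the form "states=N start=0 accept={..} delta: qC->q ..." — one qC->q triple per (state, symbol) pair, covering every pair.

states=4 start=0 accept={0,1} delta: 0a->0 0b->1 0c->2 1a->0 1b->0 1c->0 2a->0 2b->0 2c->3 3a->1 3b->0 3c->0

Fold the examples into a partial DFA from state 0: repeatedly fix the first undefined (state, symbol) met by the shortest-then-alphabetical prefix, trying targets in increasing order and rejecting any under which an Accept and a Reject string meet in one state with the same remainder; add a state when all current targets are rejected. Accepting states are where Accept strings end.
a: 0a undefined. 0a->0: ok.
b: 0b undefined. 0b->0: no, bbbc/c meet in 0 with "c" left. Open state 1: 0b->1.
c: 0c undefined. 0c->0: no, aa/c meet in 0. 0c->1: no, ab/c meet in 1. Open state 2: 0c->2.
ba: 1a undefined. 1a->0: ok.
bb: 1b undefined. 1b->0: ok.
bc: 1c undefined. 1c->0: ok.
ca: 2a undefined. 2a->0: ok.
cb: 2b undefined. 2b->0: ok.
cc: 2c undefined. 2c->0: no, aa/cc meet in 0. 2c->1: no, ab/cc meet in 1. 2c->2: no, ccac/c meet in 2. Open state 3: 2c->3.
cca: 3a undefined. 3a->0: no, ccac/c meet in 2. 3a->1: ok.
ccc: 3c undefined. 3c->0: ok.
accb: 3b undefined. 3b->0: ok.
All examples now run through 4 states with every (state, symbol) defined. Accept strings end in {0,1}, Reject strings end in {2,3}; accept={0,1}.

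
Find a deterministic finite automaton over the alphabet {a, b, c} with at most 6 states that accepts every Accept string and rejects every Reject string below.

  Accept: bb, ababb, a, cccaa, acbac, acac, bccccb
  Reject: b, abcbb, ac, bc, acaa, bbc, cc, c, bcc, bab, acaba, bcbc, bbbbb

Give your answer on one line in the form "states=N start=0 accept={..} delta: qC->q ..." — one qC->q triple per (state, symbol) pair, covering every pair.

states=5 start=0 accept={0,3} delta: 0a->0 0b->1 0c->1 1a->2 1b->3 1c->4 2a->4 2b->1 2c->0 3a->2 3b->1 3c->1 4a->0 4b->0 4c->2

Grow the machine one transition at a time. Run the examples from 0; the earliest place one falls off (shortest prefix, ties alphabetical) gets sent to the lowest-numbered state that keeps every Accept/Reject pair distinguishable — a pair clashes when both reach the same state with identical unread suffix — and to a fresh state only if none does.
a: 0a undefined. 0a->0: ok.
b: 0b undefined. 0b->0: no, bb/b meet in 0. Open state 1: 0b->1.
c: 0c undefined. 0c->0: no, a/ac meet in 0. 0c->1: ok.
ba: 1a undefined. 1a->0: no, a/acaa meet in 0. 1a->1: no, bb/bab meet in 1 with "b" left. Open state 2: 1a->2.
bb: 1b undefined. 1b->0: no, acbac/b meet in 1. 1b->1: no, bb/b meet in 1. 1b->2: no, acac/bbc meet in 2 with "c" left. Open state 3: 1b->3.
bc: 1c undefined. 1c->0: no, bb/abcbb meet in 3. 1c->1: no, cccaa/acaa meet in 2 with "a" left. 1c->2: no, ababb/abcbb meet in 2 with "bb" left. 1c->3: no, bb/bc meet in 3. Open state 4: 1c->4.
bab: 2b undefined. 2b->0: no, ababb/b meet in 1. 2b->1: ok.
bbb: 3b undefined. 3b->0: no, bb/bbbbb meet in 3. 3b->1: ok.
bbc: 3c undefined. 3c->0: no, a/bbc meet in 0. 3c->1: ok.
bcb: 4b undefined. 4b->0: ok.
bcc: 4c undefined. 4c->0: no, a/bcc meet in 0. 4c->1: no, cccaa/acaa meet in 2 with "a" left. 4c->2: ok.
acaa: 2a undefined. 2a->0: no, a/acaa meet in 0. 2a->1: no, cccaa/bcc meet in 2. 2a->2: no, cccaa/acaa meet in 2. 2a->3: no, bb/acaa meet in 3. 2a->4: ok.
acac: 2c undefined. 2c->0: ok.
acba: 3a undefined. 3a->0: no, acbac/b meet in 1. 3a->1: no, acbac/bc meet in 4. 3a->2: ok.
cccaa: 4a undefined. 4a->0: ok.
All examples now run through 5 states with every (state, symbol) defined. Accept strings end in {0,3}, Reject strings end in {1,2,4}; accept={0,3}.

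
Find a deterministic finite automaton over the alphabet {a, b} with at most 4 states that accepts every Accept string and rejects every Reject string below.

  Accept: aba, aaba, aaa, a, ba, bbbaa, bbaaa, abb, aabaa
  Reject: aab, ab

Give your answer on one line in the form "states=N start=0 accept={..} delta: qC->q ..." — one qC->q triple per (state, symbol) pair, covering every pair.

states=2 start=0 accept={0} delta: 0a->0 0b->1 1a->0 1b->0

Grow the machine one transition at a time. Run the examples from 0; the earliest place one falls off (shortest prefix, ties alphabetical) gets sent to the lowest-numbered state that keeps every Accept/Reject pair distinguishable — a pair clashes when both reach the same state with identical unread suffix — and to a fresh state only if none does.
a: 0a undefined. 0a->0: ok.
b: 0b undefined. 0b->0: no, aba/aab meet in 0. Open state 1: 0b->1.
ba: 1a undefined. 1a->0: ok.
bb: 1b undefined. 1b->0: ok.
All examples now run through 2 states with every (state, symbol) defined. Accept strings end in {0}, Reject strings end in {1}; accept={0}.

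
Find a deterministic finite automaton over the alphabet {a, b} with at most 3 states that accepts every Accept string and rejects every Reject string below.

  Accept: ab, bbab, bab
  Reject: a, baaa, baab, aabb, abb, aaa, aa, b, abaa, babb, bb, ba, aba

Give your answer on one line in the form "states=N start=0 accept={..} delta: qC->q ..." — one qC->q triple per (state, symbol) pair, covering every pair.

State merging on the prefix tree: take the shortest (then alphabetical) example prefix whose next move is undefined and point that move at state 0, else 1, else 2, ...; a target is out if some Accept/Reject pair would then sit in one state with the same input left (inseparable). If every existing state is out, open a new one.
a: 0a undefined. 0a->0: no, ab/b meet in 0 with "b" left. Open state 1: 0a->1.
b: 0b undefined. 0b->0: ok.
aa: 1a undefined. 1a->0: ok.
ab: 1b undefined. 1b->0: no, ab/baab meet in 0. 1b->1: no, ab/a meet in 1. Open state 2: 1b->2.
aba: 2a undefined. 2a->0: ok.
abb: 2b undefined. 2b->0: ok.
All examples now run through 3 states with every (state, symbol) defined. Accept strings end in {2}, Reject strings end in {0,1}; accept={2}.

states=3 start=0 accept={2} delta: 0a->1 0b->0 1a->0 1b->2 2a->0 2b->0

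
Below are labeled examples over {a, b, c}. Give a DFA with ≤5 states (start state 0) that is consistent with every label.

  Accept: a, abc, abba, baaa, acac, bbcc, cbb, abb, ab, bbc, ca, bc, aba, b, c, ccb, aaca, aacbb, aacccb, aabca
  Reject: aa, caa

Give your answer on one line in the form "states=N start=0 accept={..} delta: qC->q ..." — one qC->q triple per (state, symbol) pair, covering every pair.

Fold the examples into a partial DFA from state 0: repeatedly fix the first undefined (state, symbol) met by the shortest-then-alphabetical prefix, trying targets in increasing order and rejecting any under which an Accept and a Reject string meet in one state with the same remainder; add a state when all current targets are rejected. Accepting states are where Accept strings end.
a: 0a undefined. 0a->0: no, a/aa meet in 0. Open state 1: 0a->1.
b: 0b undefined. 0b->0: ok.
c: 0c undefined. 0c->0: ok.
aa: 1a undefined. 1a->0: no, bbcc/aa meet in 0. 1a->1: no, a/aa meet in 1. Open state 2: 1a->2.
ab: 1b undefined. 1b->0: ok.
ac: 1c undefined. 1c->0: ok.
aab: 2b undefined. 2b->0: ok.
aac: 2c undefined. 2c->0: ok.
baaa: 2a undefined. 2a->0: ok.
All examples now run through 3 states with every (state, symbol) defined. Accept strings end in {0,1}, Reject strings end in {2}; accept={0,1}.

states=3 start=0 accept={0,1} delta: 0a->1 0b->0 0c->0 1a->2 1b->0 1c->0 2a->0 2b->0 2c->0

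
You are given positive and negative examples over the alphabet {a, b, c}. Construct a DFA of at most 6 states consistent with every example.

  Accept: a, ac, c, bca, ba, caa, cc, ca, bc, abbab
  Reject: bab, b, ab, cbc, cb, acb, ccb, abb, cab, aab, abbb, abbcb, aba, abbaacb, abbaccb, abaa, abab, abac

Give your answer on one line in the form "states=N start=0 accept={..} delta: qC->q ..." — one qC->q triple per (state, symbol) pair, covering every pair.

states=5 start=0 accept={1} delta: 0a->1 0b->0 0c->1 1a->1 1b->2 1c->1 2a->2 2b->3 2c->0 3a->4 3b->0 3c->0 4a->0 4b->1 4c->0

Grow the machine one transition at a time. Run the examples from 0; the earliest place one falls off (shortest prefix, ties alphabetical) gets sent to the lowest-numbered state that keeps every Accept/Reject pair distinguishable — a pair clashes when both reach the same state with identical unread suffix — and to a fresh state only if none does.
a: 0a undefined. 0a->0: no, ba/aba meet in 0 with "ba" left. Open state 1: 0a->1.
b: 0b undefined. 0b->0: ok.
c: 0c undefined. 0c->0: no, c/b meet in 0. 0c->1: ok.
aa: 1a undefined. 1a->0: no, bca/b meet in 0. 1a->1: ok.
ab: 1b undefined. 1b->0: no, a/cbc meet in 1. 1b->1: no, a/bab meet in 1. Open state 2: 1b->2.
ac: 1c undefined. 1c->0: no, ac/b meet in 0. 1c->1: ok.
aba: 2a undefined. 2a->0: no, a/abaa meet in 1. 2a->1: no, a/aba meet in 1. 2a->2: ok.
abb: 2b undefined. 2b->0: no, abbab/bab meet in 2. 2b->1: no, a/abb meet in 1. 2b->2: no, abbab/bab meet in 2. Open state 3: 2b->3.
cbc: 2c undefined. 2c->0: ok.
abba: 3a undefined. 3a->0: no, abbab/b meet in 0. 3a->1: no, abbab/bab meet in 2. 3a->2: no, abbab/abb meet in 3. 3a->3: no, abbab/abbb meet in 3 with "b" left. Open state 4: 3a->4.
abbb: 3b undefined. 3b->0: ok.
abbc: 3c undefined. 3c->0: ok.
abbaa: 4a undefined. 4a->0: ok.
abbab: 4b undefined. 4b->0: no, abbab/b meet in 0. 4b->1: ok.
abbac: 4c undefined. 4c->0: ok.
All examples now run through 5 states with every (state, symbol) defined. Accept strings end in {1}, Reject strings end in {0,2,3}; accept={1}.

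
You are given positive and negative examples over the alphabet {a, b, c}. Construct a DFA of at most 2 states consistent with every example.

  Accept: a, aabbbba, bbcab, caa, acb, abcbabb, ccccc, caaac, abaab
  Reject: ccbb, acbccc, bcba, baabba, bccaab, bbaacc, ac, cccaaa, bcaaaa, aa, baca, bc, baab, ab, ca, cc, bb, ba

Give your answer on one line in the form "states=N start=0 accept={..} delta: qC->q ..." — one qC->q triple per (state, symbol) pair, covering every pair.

states=2 start=0 accept={1} delta: 0a->1 0b->1 0c->1 1a->0 1b->0 1c->0

State merging on the prefix tree: take the shortest (then alphabetical) example prefix whose next move is undefined and point that move at state 0, else 1, else 2, ...; a target is out if some Accept/Reject pair would then sit in one state with the same input left (inseparable). If every existing state is out, open a new one.
a: 0a undefined. 0a->0: no, a/aa meet in 0. Open state 1: 0a->1.
b: 0b undefined. 0b->0: no, a/ba meet in 1. 0b->1: ok.
c: 0c undefined. 0c->0: no, a/ca meet in 1. 0c->1: ok.
aa: 1a undefined. 1a->0: ok.
ab: 1b undefined. 1b->0: ok.
ac: 1c undefined. 1c->0: ok.
All examples now run through 2 states with every (state, symbol) defined. Accept strings end in {1}, Reject strings end in {0}; accept={1}.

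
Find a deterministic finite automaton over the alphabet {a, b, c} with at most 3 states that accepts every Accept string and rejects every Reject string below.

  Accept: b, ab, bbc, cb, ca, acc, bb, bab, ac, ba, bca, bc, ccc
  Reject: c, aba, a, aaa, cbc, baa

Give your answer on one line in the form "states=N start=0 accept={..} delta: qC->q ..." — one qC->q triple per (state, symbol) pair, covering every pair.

states=3 start=0 accept={0,2} delta: 0a->1 0b->2 0c->1 1a->0 1b->0 1c->2 2a->0 2b->2 2c->2

Grow the machine one transition at a time. Run the examples from 0; the earliest place one falls off (shortest prefix, ties alphabetical) gets sent to the lowest-numbered state that keeps every Accept/Reject pair distinguishable — a pair clashes when both reach the same state with identical unread suffix — and to a fresh state only if none does.
a: 0a undefined. 0a->0: no, ac/c meet in 0 with "c" left. Open state 1: 0a->1.
b: 0b undefined. 0b->0: no, bbc/c meet in 0 with "c" left. 0b->1: no, b/a meet in 1. Open state 2: 0b->2.
c: 0c undefined. 0c->0: no, ca/a meet in 1. 0c->1: ok.
aa: 1a undefined. 1a->0: ok.
ab: 1b undefined. 1b->0: ok.
ac: 1c undefined. 1c->0: no, acc/c meet in 1. 1c->1: no, acc/c meet in 1. 1c->2: ok.
ba: 2a undefined. 2a->0: ok.
bb: 2b undefined. 2b->0: no, bbc/c meet in 1. 2b->1: no, bb/c meet in 1. 2b->2: ok.
bc: 2c undefined. 2c->0: no, bca/c meet in 1. 2c->1: no, bbc/c meet in 1. 2c->2: ok.
All examples now run through 3 states with every (state, symbol) defined. Accept strings end in {0,2}, Reject strings end in {1}; accept={0,2}.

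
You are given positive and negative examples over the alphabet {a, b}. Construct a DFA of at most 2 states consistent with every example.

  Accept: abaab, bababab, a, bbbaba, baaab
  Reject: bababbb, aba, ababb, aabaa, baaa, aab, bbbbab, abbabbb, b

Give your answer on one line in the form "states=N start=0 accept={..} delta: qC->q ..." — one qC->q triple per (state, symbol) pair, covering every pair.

Grow the machine one transition at a time. Run the examples from 0; the earliest place one falls off (shortest prefix, ties alphabetical) gets sent to the lowest-numbered state that keeps every Accept/Reject pair distinguishable — a pair clashes when both reach the same state with identical unread suffix — and to a fresh state only if none does.
a: 0a undefined. 0a->0: ok.
b: 0b undefined. 0b->0: no, abaab/bababbb meet in 0. Open state 1: 0b->1.
ba: 1a undefined. 1a->0: no, abaab/aab meet in 1. 1a->1: ok.
bb: 1b undefined. 1b->0: ok.
All examples now run through 2 states with every (state, symbol) defined. Accept strings end in {0}, Reject strings end in {1}; accept={0}.

states=2 start=0 accept={0} delta: 0a->0 0b->1 1a->1 1b->0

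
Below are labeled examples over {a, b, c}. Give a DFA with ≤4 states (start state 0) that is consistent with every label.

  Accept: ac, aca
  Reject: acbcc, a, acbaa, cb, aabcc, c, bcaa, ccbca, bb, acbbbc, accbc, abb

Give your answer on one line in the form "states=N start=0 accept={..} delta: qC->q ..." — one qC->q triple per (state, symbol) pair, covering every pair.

states=3 start=0 accept={2} delta: 0a->1 0b->0 0c->0 1a->0 1b->0 1c->2 2a->2 2b->0 2c->0

Grow the machine one transition at a time. Run the examples from 0; the earliest place one falls off (shortest prefix, ties alphabetical) gets sent to the lowest-numbered state that keeps every Accept/Reject pair distinguishable — a pair clashes when both reach the same state with identical unread suffix — and to a fresh state only if none does.
a: 0a undefined. 0a->0: no, ac/c meet in 0 with "c" left. Open state 1: 0a->1.
b: 0b undefined. 0b->0: ok.
c: 0c undefined. 0c->0: ok.
aa: 1a undefined. 1a->0: ok.
ab: 1b undefined. 1b->0: ok.
ac: 1c undefined. 1c->0: no, ac/acbcc meet in 0. 1c->1: no, ac/a meet in 1. Open state 2: 1c->2.
aca: 2a undefined. 2a->0: no, aca/cb meet in 0. 2a->1: no, aca/a meet in 1. 2a->2: ok.
acb: 2b undefined. 2b->0: ok.
acc: 2c undefined. 2c->0: ok.
All examples now run through 3 states with every (state, symbol) defined. Accept strings end in {2}, Reject strings end in {0,1}; accept={2}.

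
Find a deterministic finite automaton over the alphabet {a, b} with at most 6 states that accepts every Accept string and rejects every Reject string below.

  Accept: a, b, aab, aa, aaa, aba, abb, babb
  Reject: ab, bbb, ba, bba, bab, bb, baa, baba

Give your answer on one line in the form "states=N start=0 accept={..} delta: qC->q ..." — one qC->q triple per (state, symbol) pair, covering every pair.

Fold the examples into a partial DFA from state 0: repeatedly fix the first undefined (state, symbol) met by the shortest-then-alphabetical prefix, trying targets in increasing order and rejecting any under which an Accept and a Reject string meet in one state with the same remainder; add a state when all current targets are rejected. Accepting states are where Accept strings end.
a: 0a undefined. 0a->0: no, b/ab meet in 0 with "b" left. Open state 1: 0a->1.
b: 0b undefined. 0b->0: no, a/ba meet in 1. 0b->1: no, aab/bab meet in 1 with "ab" left. Open state 2: 0b->2.
aa: 1a undefined. 1a->0: ok.
ab: 1b undefined. 1b->0: no, aa/ab meet in 0. 1b->1: no, a/ab meet in 1. 1b->2: no, b/ab meet in 2. Open state 3: 1b->3.
ba: 2a undefined. 2a->0: no, a/baa meet in 1. 2a->1: no, a/ba meet in 1. 2a->2: no, b/ba meet in 2. 2a->3: no, aba/baa meet in 3 with "a" left. Open state 4: 2a->4.
bb: 2b undefined. 2b->0: no, a/bba meet in 1. 2b->1: no, a/bb meet in 1. 2b->2: no, b/bbb meet in 2. 2b->3: no, aba/bba meet in 3 with "a" left. 2b->4: ok.
aba: 3a undefined. 3a->0: ok.
abb: 3b undefined. 3b->0: ok.
baa: 4a undefined. 4a->0: no, aa/bba meet in 0. 4a->1: no, a/bba meet in 1. 4a->2: no, b/bba meet in 2. 4a->3: ok.
bab: 4b undefined. 4b->0: no, a/baba meet in 1. 4b->1: no, a/bbb meet in 1. 4b->2: no, b/bbb meet in 2. 4b->3: no, aa/baba meet in 0. 4b->4: no, babb/bbb meet in 4. Open state 5: 4b->5.
baba: 5a undefined. 5a->0: no, aa/baba meet in 0. 5a->1: no, a/baba meet in 1. 5a->2: no, b/baba meet in 2. 5a->3: ok.
babb: 5b undefined. 5b->0: ok.
All examples now run through 6 states with every (state, symbol) defined. Accept strings end in {0,1,2}, Reject strings end in {3,4,5}; accept={0,1,2}.

states=6 start=0 accept={0,1,2} delta: 0a->1 0b->2 1a->0 1b->3 2a->4 2b->4 3a->0 3b->0 4a->3 4b->5 5a->3 5b->0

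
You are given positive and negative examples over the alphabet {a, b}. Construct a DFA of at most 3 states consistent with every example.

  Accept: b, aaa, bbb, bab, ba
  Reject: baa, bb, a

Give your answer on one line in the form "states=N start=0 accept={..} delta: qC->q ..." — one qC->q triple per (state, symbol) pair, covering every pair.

Grow the machine one transition at a time. Run the examples from 0; the earliest place one falls off (shortest prefix, ties alphabetical) gets sent to the lowest-numbered state that keeps every Accept/Reject pair distinguishable — a pair clashes when both reach the same state with identical unread suffix — and to a fresh state only if none does.
a: 0a undefined. 0a->0: no, aaa/a meet in 0. Open state 1: 0a->1.
b: 0b undefined. 0b->0: no, b/bb meet in 0. 0b->1: no, b/a meet in 1. Open state 2: 0b->2.
aa: 1a undefined. 1a->0: no, aaa/a meet in 1. 1a->1: no, aaa/a meet in 1. 1a->2: ok.
ba: 2a undefined. 2a->0: ok.
bb: 2b undefined. 2b->0: no, aaa/bb meet in 0. 2b->1: ok.
bbb: 1b undefined. 1b->0: ok.
All examples now run through 3 states with every (state, symbol) defined. Accept strings end in {0,2}, Reject strings end in {1}; accept={0,2}.

states=3 start=0 accept={0,2} delta: 0a->1 0b->2 1a->2 1b->0 2a->0 2b->1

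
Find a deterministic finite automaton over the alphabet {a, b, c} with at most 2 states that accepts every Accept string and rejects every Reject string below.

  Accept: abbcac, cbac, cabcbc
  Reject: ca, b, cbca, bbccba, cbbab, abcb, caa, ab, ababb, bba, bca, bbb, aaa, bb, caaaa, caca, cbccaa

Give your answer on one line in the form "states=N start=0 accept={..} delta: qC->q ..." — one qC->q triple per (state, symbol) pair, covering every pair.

states=2 start=0 accept={1} delta: 0a->0 0b->0 0c->1 1a->0 1b->0 1c->0

Fold the examples into a partial DFA from state 0: repeatedly fix the first undefined (state, symbol) met by the shortest-then-alphabetical prefix, trying targets in increasing order and rejecting any under which an Accept and a Reject string meet in one state with the same remainder; add a state when all current targets are rejected. Accepting states are where Accept strings end.
a: 0a undefined. 0a->0: ok.
b: 0b undefined. 0b->0: ok.
c: 0c undefined. 0c->0: no, abbcac/ca meet in 0. Open state 1: 0c->1.
ca: 1a undefined. 1a->0: ok.
cb: 1b undefined. 1b->0: ok.
bbcc: 1c undefined. 1c->0: ok.
All examples now run through 2 states with every (state, symbol) defined. Accept strings end in {1}, Reject strings end in {0}; accept={1}.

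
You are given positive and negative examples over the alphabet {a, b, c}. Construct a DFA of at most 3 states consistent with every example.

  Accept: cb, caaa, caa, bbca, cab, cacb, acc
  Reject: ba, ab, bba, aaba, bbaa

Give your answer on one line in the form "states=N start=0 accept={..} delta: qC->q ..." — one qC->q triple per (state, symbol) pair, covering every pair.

Fold the examples into a partial DFA from state 0: repeatedly fix the first undefined (state, symbol) met by the shortest-then-alphabetical prefix, trying targets in increasing order and rejecting any under which an Accept and a Reject string meet in one state with the same remainder; add a state when all current targets are rejected. Accepting states are where Accept strings end.
a: 0a undefined. 0a->0: ok.
b: 0b undefined. 0b->0: ok.
c: 0c undefined. 0c->0: no, cb/ba meet in 0. Open state 1: 0c->1.
ca: 1a undefined. 1a->0: no, caaa/ba meet in 0. 1a->1: ok.
cb: 1b undefined. 1b->0: no, cb/ba meet in 0. 1b->1: ok.
acc: 1c undefined. 1c->0: no, cacb/ba meet in 0. 1c->1: ok.
All examples now run through 2 states with every (state, symbol) defined. Accept strings end in {1}, Reject strings end in {0}; accept={1}.

states=2 start=0 accept={1} delta: 0a->0 0b->0 0c->1 1a->1 1b->1 1c->1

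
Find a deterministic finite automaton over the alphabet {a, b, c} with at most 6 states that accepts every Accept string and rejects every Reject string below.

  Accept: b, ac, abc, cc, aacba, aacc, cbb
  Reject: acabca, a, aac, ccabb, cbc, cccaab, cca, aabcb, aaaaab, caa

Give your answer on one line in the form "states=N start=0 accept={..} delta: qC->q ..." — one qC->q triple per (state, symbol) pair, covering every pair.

states=4 start=0 accept={0} delta: 0a->1 0b->0 0c->2 1a->0 1b->1 1c->0 2a->0 2b->3 2c->0 3a->0 3b->0 3c->1

Fold the examples into a partial DFA from state 0: repeatedly fix the first undefined (state, symbol) met by the shortest-then-alphabetical prefix, trying targets in increasing order and rejecting any under which an Accept and a Reject string meet in one state with the same remainder; add a state when all current targets are rejected. Accepting states are where Accept strings end.
a: 0a undefined. 0a->0: no, b/aaaaab meet in 0 with "b" left. Open state 1: 0a->1.
b: 0b undefined. 0b->0: ok.
c: 0c undefined. 0c->0: no, b/cbc meet in 0. 0c->1: no, abc/cbc meet in 1 with "bc" left. Open state 2: 0c->2.
aa: 1a undefined. 1a->0: ok.
ab: 1b undefined. 1b->0: no, b/aaaaab meet in 0. 1b->1: ok.
ac: 1c undefined. 1c->0: ok.
ca: 2a undefined. 2a->0: ok.
cb: 2b undefined. 2b->0: no, b/aabcb meet in 0. 2b->1: no, b/cbc meet in 0. 2b->2: no, cc/cbc meet in 2 with "c" left. Open state 3: 2b->3.
cc: 2c undefined. 2c->0: ok.
cbb: 3b undefined. 3b->0: ok.
cbc: 3c undefined. 3c->0: no, b/cbc meet in 0. 3c->1: ok.
aacba: 3a undefined. 3a->0: ok.
All examples now run through 4 states with every (state, symbol) defined. Accept strings end in {0}, Reject strings end in {1,2,3}; accept={0}.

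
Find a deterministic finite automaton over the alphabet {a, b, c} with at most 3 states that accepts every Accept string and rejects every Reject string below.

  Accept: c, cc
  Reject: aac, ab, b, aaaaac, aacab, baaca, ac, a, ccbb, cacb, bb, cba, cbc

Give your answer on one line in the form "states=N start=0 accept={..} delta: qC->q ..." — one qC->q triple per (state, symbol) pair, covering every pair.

Fold the examples into a partial DFA from state 0: repeatedly fix the first undefined (state, symbol) met by the shortest-then-alphabetical prefix, trying targets in increasing order and rejecting any under which an Accept and a Reject string meet in one state with the same remainder; add a state when all current targets are rejected. Accepting states are where Accept strings end.
a: 0a undefined. 0a->0: no, c/aac meet in 0 with "c" left. Open state 1: 0a->1.
b: 0b undefined. 0b->0: ok.
c: 0c undefined. 0c->0: no, c/b meet in 0. 0c->1: no, c/a meet in 1. Open state 2: 0c->2.
aa: 1a undefined. 1a->0: no, c/aac meet in 2. 1a->1: ok.
ab: 1b undefined. 1b->0: ok.
ac: 1c undefined. 1c->0: ok.
ca: 2a undefined. 2a->0: ok.
cb: 2b undefined. 2b->0: no, c/cbc meet in 2. 2b->1: ok.
cc: 2c undefined. 2c->0: no, cc/aac meet in 0. 2c->1: no, cc/baaca meet in 1. 2c->2: ok.
All examples now run through 3 states with every (state, symbol) defined. Accept strings end in {2}, Reject strings end in {0,1}; accept={2}.

states=3 start=0 accept={2} delta: 0a->1 0b->0 0c->2 1a->1 1b->0 1c->0 2a->0 2b->1 2c->2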